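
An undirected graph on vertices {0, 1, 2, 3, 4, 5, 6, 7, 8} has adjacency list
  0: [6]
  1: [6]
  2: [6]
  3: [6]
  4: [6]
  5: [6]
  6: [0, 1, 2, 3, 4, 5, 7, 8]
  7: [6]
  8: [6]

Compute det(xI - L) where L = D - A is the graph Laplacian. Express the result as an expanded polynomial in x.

x^9 - 16x^8 + 84x^7 - 224x^6 + 350x^5 - 336x^4 + 196x^3 - 64x^2 + 9x

Each diagonal entry of L is the vertex degree and each off-diagonal entry is -1 where an edge is present, 0 otherwise; in the order [0, 1, 2, 3, 4, 5, 6, 7, 8] the diagonal is [1, 1, 1, 1, 1, 1, 8, 1, 1]. L has integer entries, so p(x) = det(xI - L) has integer coefficients. Expanding the determinant yields x^9 - 16x^8 + 84x^7 - 224x^6 + 350x^5 - 336x^4 + 196x^3 - 64x^2 + 9x. Since p(0) = det(-L) = 0, x divides p(x).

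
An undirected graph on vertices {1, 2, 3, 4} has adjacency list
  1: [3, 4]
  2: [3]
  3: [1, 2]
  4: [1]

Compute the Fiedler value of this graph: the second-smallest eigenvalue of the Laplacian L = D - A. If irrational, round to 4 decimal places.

0.5858

Each diagonal entry of L is the vertex degree and each off-diagonal entry is -1 where an edge is present, 0 otherwise; in the order [1, 2, 3, 4] the diagonal is [2, 1, 2, 1]. The smallest Laplacian eigenvalue is always 0. The next one, lambda_2 = 0.5858, measures how hard the graph is to disconnect: larger values mean better connectivity. There is one zero in the spectrum, matching the 1 component.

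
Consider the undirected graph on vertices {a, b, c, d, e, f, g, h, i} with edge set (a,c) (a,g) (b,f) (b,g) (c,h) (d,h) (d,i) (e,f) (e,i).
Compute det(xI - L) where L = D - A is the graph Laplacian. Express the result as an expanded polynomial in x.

x^9 - 18x^8 + 135x^7 - 546x^6 + 1287x^5 - 1782x^4 + 1386x^3 - 540x^2 + 81x

Reading degrees in the order [a, b, c, d, e, f, g, h, i] gives [2, 2, 2, 2, 2, 2, 2, 2, 2]; set D = diag(2, 2, 2, 2, 2, 2, 2, 2, 2) and form L = D - A. L has integer entries, so p(x) = det(xI - L) has integer coefficients. Expanding the determinant yields x^9 - 18x^8 + 135x^7 - 546x^6 + 1287x^5 - 1782x^4 + 1386x^3 - 540x^2 + 81x. The constant term is 0 because L is singular (the all-ones vector lies in its kernel). By the matrix-tree theorem the graph has (1/9) * product of the nonzero eigenvalues = 9 spanning trees. The eigenvalues sum to 18, which equals trace(L) = 2|E|.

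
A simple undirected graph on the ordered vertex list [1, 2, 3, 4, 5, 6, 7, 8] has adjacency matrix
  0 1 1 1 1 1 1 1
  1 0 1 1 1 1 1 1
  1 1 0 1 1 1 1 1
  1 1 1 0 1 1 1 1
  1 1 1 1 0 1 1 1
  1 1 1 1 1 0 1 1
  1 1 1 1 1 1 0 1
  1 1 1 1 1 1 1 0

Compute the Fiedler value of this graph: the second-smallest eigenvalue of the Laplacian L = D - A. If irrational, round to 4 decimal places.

Reading degrees in the order [1, 2, 3, 4, 5, 6, 7, 8] gives [7, 7, 7, 7, 7, 7, 7, 7]; set D = diag(7, 7, 7, 7, 7, 7, 7, 7) and form L = D - A. The sorted Laplacian eigenvalues are [0, 8, 8, 8, 8, 8, 8, 8]; the algebraic connectivity is the second entry, 8. The eigenvalues sum to 56, which equals trace(L) = 2|E|.

8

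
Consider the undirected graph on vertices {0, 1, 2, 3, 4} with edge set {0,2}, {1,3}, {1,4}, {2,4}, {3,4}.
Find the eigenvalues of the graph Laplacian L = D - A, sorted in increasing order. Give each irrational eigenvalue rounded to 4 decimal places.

[0, 0.5188, 2.3111, 3, 4.1701]

Each diagonal entry of L is the vertex degree and each off-diagonal entry is -1 where an edge is present, 0 otherwise; in the order [0, 1, 2, 3, 4] the diagonal is [1, 2, 2, 2, 3]. The multiplicity of 0 as a Laplacian eigenvalue equals the number of connected components. The single zero eigenvalue shows the graph is connected.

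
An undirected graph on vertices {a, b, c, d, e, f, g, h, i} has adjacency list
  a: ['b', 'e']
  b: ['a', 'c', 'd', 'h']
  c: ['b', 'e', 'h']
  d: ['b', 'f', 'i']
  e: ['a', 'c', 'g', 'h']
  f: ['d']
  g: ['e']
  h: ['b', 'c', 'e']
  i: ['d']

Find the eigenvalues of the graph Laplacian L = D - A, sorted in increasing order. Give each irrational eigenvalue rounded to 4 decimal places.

[0, 0.3097, 1, 1, 2, 3.2466, 4, 4.5784, 5.8653]

With the vertex order [a, b, c, d, e, f, g, h, i], the degrees are [2, 4, 3, 3, 4, 1, 1, 3, 1], giving D = diag(2, 4, 3, 3, 4, 1, 1, 3, 1) and L = D - A. Since every row of L sums to 0, the all-ones vector is in the kernel and 0 is an eigenvalue. By the matrix-tree theorem the graph has (1/9) * product of the nonzero eigenvalues = 24 spanning trees.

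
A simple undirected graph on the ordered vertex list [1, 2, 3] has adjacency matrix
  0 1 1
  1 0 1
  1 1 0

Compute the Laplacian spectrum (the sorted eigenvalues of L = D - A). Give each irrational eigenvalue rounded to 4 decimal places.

[0, 3, 3]

Each diagonal entry of L is the vertex degree and each off-diagonal entry is -1 where an edge is present, 0 otherwise; in the order [1, 2, 3] the diagonal is [2, 2, 2]. The multiplicity of 0 as a Laplacian eigenvalue equals the number of connected components. The single zero eigenvalue shows the graph is connected. The largest eigenvalue, 3, is at most the vertex count 3.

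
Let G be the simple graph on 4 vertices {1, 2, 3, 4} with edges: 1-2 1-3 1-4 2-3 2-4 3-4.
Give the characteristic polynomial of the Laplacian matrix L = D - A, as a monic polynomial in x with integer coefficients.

With the vertex order [1, 2, 3, 4], the degrees are [3, 3, 3, 3], giving D = diag(3, 3, 3, 3) and L = D - A. Computing det(xI - L) by cofactor expansion (or equivalently via sum-over-permutations) gives x^4 - 12x^3 + 48x^2 - 64x. The constant term is 0 because L is singular (the all-ones vector lies in its kernel).

x^4 - 12x^3 + 48x^2 - 64x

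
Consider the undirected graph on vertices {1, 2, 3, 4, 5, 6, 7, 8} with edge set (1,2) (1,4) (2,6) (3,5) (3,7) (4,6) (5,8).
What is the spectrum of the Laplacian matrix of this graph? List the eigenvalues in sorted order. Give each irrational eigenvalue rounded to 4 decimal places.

[0, 0, 0.5858, 2, 2, 2, 3.4142, 4]

With the vertex order [1, 2, 3, 4, 5, 6, 7, 8], the degrees are [2, 2, 2, 2, 2, 2, 1, 1], giving D = diag(2, 2, 2, 2, 2, 2, 1, 1) and L = D - A. L is symmetric positive semidefinite, so every eigenvalue is real and nonnegative. The 2 zero eigenvalues correspond to the 2 connected components. The largest eigenvalue, 4, is at most the vertex count 8.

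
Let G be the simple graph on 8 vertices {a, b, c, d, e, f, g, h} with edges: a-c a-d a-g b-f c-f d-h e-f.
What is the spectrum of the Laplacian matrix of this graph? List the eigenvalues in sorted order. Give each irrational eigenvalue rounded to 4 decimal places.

Each diagonal entry of L is the vertex degree and each off-diagonal entry is -1 where an edge is present, 0 otherwise; in the order [a, b, c, d, e, f, g, h] the diagonal is [3, 1, 2, 2, 1, 3, 1, 1]. Since every row of L sums to 0, the all-ones vector is in the kernel and 0 is an eigenvalue.

[0, 0.2137, 0.6177, 1, 1.4977, 2.3537, 3.8408, 4.4763]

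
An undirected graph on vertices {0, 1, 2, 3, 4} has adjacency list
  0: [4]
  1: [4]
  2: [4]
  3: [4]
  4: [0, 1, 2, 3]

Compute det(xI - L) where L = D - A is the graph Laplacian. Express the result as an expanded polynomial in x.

Reading degrees in the order [0, 1, 2, 3, 4] gives [1, 1, 1, 1, 4]; set D = diag(1, 1, 1, 1, 4) and form L = D - A. L has integer entries, so p(x) = det(xI - L) has integer coefficients. Expanding the determinant yields x^5 - 8x^4 + 18x^3 - 16x^2 + 5x. Since p(0) = det(-L) = 0, x divides p(x).

x^5 - 8x^4 + 18x^3 - 16x^2 + 5x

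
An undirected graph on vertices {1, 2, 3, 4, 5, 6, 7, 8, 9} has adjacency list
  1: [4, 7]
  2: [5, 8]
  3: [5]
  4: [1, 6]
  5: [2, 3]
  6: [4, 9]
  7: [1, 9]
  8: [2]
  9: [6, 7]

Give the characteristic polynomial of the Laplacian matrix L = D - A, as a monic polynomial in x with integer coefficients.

Each diagonal entry of L is the vertex degree and each off-diagonal entry is -1 where an edge is present, 0 otherwise; in the order [1, 2, 3, 4, 5, 6, 7, 8, 9] the diagonal is [2, 2, 1, 2, 2, 2, 2, 1, 2]. Computing det(xI - L) by cofactor expansion (or equivalently via sum-over-permutations) gives x^9 - 16x^8 + 105x^7 - 364x^6 + 715x^5 - 790x^4 + 450x^3 - 100x^2. The coefficient of x^8 equals -trace(L) = -16, matching the sum of degrees. The largest eigenvalue, 3.6180, is at most the vertex count 9. The eigenvalues sum to 16, which equals trace(L) = 2|E|.

x^9 - 16x^8 + 105x^7 - 364x^6 + 715x^5 - 790x^4 + 450x^3 - 100x^2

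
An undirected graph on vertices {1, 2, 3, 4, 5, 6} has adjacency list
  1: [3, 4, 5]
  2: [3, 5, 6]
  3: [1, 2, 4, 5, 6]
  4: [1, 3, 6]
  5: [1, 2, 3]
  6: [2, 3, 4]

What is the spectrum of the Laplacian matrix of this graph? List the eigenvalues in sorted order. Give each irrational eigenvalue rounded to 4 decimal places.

[0, 2.3820, 2.3820, 4.6180, 4.6180, 6]

Each diagonal entry of L is the vertex degree and each off-diagonal entry is -1 where an edge is present, 0 otherwise; in the order [1, 2, 3, 4, 5, 6] the diagonal is [3, 3, 5, 3, 3, 3]. Diagonalising L (or applying a numerical eigensolver to the 6x6 matrix) gives the spectrum above. The single zero eigenvalue shows the graph is connected. The eigenvalues sum to 20, which equals trace(L) = 2|E|. By the matrix-tree theorem the graph has (1/6) * product of the nonzero eigenvalues = 121 spanning trees.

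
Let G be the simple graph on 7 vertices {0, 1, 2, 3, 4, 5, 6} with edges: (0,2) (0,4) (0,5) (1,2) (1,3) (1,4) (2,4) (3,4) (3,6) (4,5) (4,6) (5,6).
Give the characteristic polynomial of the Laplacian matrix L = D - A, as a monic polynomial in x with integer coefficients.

With the vertex order [0, 1, 2, 3, 4, 5, 6], the degrees are [3, 3, 3, 3, 6, 3, 3], giving D = diag(3, 3, 3, 3, 6, 3, 3) and L = D - A. The eigenvalues of L are [0, 2, 2, 4, 4, 5, 7]; the characteristic polynomial is the product of (x - lambda_i), which multiplies out to x^7 - 24x^6 + 231x^5 - 1140x^4 + 3036x^3 - 4128x^2 + 2240x. The coefficient of x^6 equals -trace(L) = -24, matching the sum of degrees. The largest eigenvalue, 7, is at most the vertex count 7. There is one zero in the spectrum, matching the 1 component.

x^7 - 24x^6 + 231x^5 - 1140x^4 + 3036x^3 - 4128x^2 + 2240x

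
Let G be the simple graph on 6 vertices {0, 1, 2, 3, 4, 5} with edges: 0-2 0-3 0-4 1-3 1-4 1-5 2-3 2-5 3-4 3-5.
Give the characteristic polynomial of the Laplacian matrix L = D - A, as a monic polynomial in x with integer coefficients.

x^6 - 20x^5 + 155x^4 - 580x^3 + 1045x^2 - 726x

With the vertex order [0, 1, 2, 3, 4, 5], the degrees are [3, 3, 3, 5, 3, 3], giving D = diag(3, 3, 3, 5, 3, 3) and L = D - A. Computing det(xI - L) by cofactor expansion (or equivalently via sum-over-permutations) gives x^6 - 20x^5 + 155x^4 - 580x^3 + 1045x^2 - 726x. Since p(0) = det(-L) = 0, x divides p(x). The largest eigenvalue, 6, is at most the vertex count 6.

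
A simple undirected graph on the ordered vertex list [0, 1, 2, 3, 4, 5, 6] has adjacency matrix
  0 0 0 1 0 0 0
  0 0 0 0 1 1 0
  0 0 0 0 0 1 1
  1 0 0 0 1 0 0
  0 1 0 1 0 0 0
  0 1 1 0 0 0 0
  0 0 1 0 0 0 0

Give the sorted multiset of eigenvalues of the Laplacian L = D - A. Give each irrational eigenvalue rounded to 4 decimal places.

Each diagonal entry of L is the vertex degree and each off-diagonal entry is -1 where an edge is present, 0 otherwise; in the order [0, 1, 2, 3, 4, 5, 6] the diagonal is [1, 2, 2, 2, 2, 2, 1]. Since every row of L sums to 0, the all-ones vector is in the kernel and 0 is an eigenvalue. By the matrix-tree theorem the graph has (1/7) * product of the nonzero eigenvalues = 1 spanning tree.

[0, 0.1981, 0.7530, 1.5550, 2.4450, 3.2470, 3.8019]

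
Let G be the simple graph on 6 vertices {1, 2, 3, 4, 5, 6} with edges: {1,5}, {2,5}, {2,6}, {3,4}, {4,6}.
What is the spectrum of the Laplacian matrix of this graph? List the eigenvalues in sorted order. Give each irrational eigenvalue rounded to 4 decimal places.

Reading degrees in the order [1, 2, 3, 4, 5, 6] gives [1, 2, 1, 2, 2, 2]; set D = diag(1, 2, 1, 2, 2, 2) and form L = D - A. Diagonalising L (or applying a numerical eigensolver to the 6x6 matrix) gives the spectrum above. The largest eigenvalue, 3.7321, is at most the vertex count 6. The eigenvalues sum to 10, which equals trace(L) = 2|E|.

[0, 0.2679, 1, 2, 3, 3.7321]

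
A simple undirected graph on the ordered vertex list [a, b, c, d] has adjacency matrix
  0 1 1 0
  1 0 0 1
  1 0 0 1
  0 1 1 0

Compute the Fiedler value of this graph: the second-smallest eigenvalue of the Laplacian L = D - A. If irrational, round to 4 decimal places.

2

With the vertex order [a, b, c, d], the degrees are [2, 2, 2, 2], giving D = diag(2, 2, 2, 2) and L = D - A. Computing the eigenvalues of L and sorting gives [0, 2, 2, 4]. The Fiedler value lambda_2 = 2 is strictly positive, so the graph is connected.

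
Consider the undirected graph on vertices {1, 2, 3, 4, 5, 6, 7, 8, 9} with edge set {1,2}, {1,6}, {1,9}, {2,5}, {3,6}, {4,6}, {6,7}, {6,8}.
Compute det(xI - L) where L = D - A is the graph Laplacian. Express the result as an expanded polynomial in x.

x^9 - 16x^8 + 98x^7 - 302x^6 + 518x^5 - 512x^4 + 286x^3 - 82x^2 + 9x

With the vertex order [1, 2, 3, 4, 5, 6, 7, 8, 9], the degrees are [3, 2, 1, 1, 1, 5, 1, 1, 1], giving D = diag(3, 2, 1, 1, 1, 5, 1, 1, 1) and L = D - A. L has integer entries, so p(x) = det(xI - L) has integer coefficients. Expanding the determinant yields x^9 - 16x^8 + 98x^7 - 302x^6 + 518x^5 - 512x^4 + 286x^3 - 82x^2 + 9x. The constant term is 0 because L is singular (the all-ones vector lies in its kernel). The eigenvalues sum to 16, which equals trace(L) = 2|E|. There is one zero in the spectrum, matching the 1 component.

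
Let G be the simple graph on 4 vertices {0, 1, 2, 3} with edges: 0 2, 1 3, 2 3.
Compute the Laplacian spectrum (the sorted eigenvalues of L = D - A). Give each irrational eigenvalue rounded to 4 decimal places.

Reading degrees in the order [0, 1, 2, 3] gives [1, 1, 2, 2]; set D = diag(1, 1, 2, 2) and form L = D - A. Since every row of L sums to 0, the all-ones vector is in the kernel and 0 is an eigenvalue. By the matrix-tree theorem the graph has (1/4) * product of the nonzero eigenvalues = 1 spanning tree.

[0, 0.5858, 2, 3.4142]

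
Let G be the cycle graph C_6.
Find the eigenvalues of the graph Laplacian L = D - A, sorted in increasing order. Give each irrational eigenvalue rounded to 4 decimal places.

[0, 1, 1, 3, 3, 4]

The graph has 6 vertices and degree multiset [2, 2, 2, 2, 2, 2]; D is the diagonal matrix of degrees and L = D - A. Since every row of L sums to 0, the all-ones vector is in the kernel and 0 is an eigenvalue. The single zero eigenvalue shows the graph is connected. The eigenvalues sum to 12, which equals trace(L) = 2|E|.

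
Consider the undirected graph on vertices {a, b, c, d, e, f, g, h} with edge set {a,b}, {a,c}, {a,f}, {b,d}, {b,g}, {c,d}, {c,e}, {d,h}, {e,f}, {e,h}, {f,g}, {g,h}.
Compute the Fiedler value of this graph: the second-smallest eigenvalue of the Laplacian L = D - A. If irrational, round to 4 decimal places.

2

Each diagonal entry of L is the vertex degree and each off-diagonal entry is -1 where an edge is present, 0 otherwise; in the order [a, b, c, d, e, f, g, h] the diagonal is [3, 3, 3, 3, 3, 3, 3, 3]. The sorted Laplacian eigenvalues are [0, 2, 2, 2, 4, 4, 4, 6]; the algebraic connectivity is the second entry, 2. By the matrix-tree theorem the graph has (1/8) * product of the nonzero eigenvalues = 384 spanning trees.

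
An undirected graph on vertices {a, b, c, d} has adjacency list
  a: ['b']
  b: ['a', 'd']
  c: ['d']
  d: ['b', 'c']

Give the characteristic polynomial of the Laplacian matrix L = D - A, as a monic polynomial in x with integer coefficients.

Reading degrees in the order [a, b, c, d] gives [1, 2, 1, 2]; set D = diag(1, 2, 1, 2) and form L = D - A. Computing det(xI - L) by cofactor expansion (or equivalently via sum-over-permutations) gives x^4 - 6x^3 + 10x^2 - 4x. The coefficient of x^3 equals -trace(L) = -6, matching the sum of degrees. By the matrix-tree theorem the graph has (1/4) * product of the nonzero eigenvalues = 1 spanning tree.

x^4 - 6x^3 + 10x^2 - 4x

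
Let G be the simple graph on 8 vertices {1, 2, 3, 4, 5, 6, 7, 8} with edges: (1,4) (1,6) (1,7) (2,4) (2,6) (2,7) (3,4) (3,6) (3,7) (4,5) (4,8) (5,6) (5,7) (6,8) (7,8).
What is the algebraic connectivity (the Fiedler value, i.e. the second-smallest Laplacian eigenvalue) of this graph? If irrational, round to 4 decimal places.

Reading degrees in the order [1, 2, 3, 4, 5, 6, 7, 8] gives [3, 3, 3, 5, 3, 5, 5, 3]; set D = diag(3, 3, 3, 5, 3, 5, 5, 3) and form L = D - A. The smallest Laplacian eigenvalue is always 0. The next one, lambda_2 = 3, measures how hard the graph is to disconnect: larger values mean better connectivity. By the matrix-tree theorem the graph has (1/8) * product of the nonzero eigenvalues = 2025 spanning trees. There is one zero in the spectrum, matching the 1 component.

3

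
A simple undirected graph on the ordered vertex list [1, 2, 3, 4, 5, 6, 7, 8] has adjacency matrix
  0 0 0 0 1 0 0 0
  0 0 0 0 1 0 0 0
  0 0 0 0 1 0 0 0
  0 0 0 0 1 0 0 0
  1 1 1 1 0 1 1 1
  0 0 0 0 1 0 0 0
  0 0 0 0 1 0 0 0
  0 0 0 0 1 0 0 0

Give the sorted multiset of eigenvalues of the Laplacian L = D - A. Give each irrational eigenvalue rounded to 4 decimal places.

[0, 1, 1, 1, 1, 1, 1, 8]

Each diagonal entry of L is the vertex degree and each off-diagonal entry is -1 where an edge is present, 0 otherwise; in the order [1, 2, 3, 4, 5, 6, 7, 8] the diagonal is [1, 1, 1, 1, 7, 1, 1, 1]. Since every row of L sums to 0, the all-ones vector is in the kernel and 0 is an eigenvalue. The eigenvalues sum to 14, which equals trace(L) = 2|E|.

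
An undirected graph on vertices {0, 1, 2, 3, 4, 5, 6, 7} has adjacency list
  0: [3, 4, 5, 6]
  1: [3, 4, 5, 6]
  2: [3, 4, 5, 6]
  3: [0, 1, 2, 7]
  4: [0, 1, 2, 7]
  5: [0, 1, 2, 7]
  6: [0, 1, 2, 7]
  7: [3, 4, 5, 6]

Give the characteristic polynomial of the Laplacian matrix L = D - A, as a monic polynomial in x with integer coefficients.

x^8 - 32x^7 + 432x^6 - 3200x^5 + 14080x^4 - 36864x^3 + 53248x^2 - 32768x

Reading degrees in the order [0, 1, 2, 3, 4, 5, 6, 7] gives [4, 4, 4, 4, 4, 4, 4, 4]; set D = diag(4, 4, 4, 4, 4, 4, 4, 4) and form L = D - A. The eigenvalues of L are [0, 4, 4, 4, 4, 4, 4, 8]; the characteristic polynomial is the product of (x - lambda_i), which multiplies out to x^8 - 32x^7 + 432x^6 - 3200x^5 + 14080x^4 - 36864x^3 + 53248x^2 - 32768x. Since p(0) = det(-L) = 0, x divides p(x). The eigenvalues sum to 32, which equals trace(L) = 2|E|.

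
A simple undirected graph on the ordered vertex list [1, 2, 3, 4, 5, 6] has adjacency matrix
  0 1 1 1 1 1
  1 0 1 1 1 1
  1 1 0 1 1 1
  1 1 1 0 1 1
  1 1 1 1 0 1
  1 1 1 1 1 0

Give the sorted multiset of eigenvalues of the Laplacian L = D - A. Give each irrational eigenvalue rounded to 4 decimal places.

[0, 6, 6, 6, 6, 6]

Reading degrees in the order [1, 2, 3, 4, 5, 6] gives [5, 5, 5, 5, 5, 5]; set D = diag(5, 5, 5, 5, 5, 5) and form L = D - A. The multiplicity of 0 as a Laplacian eigenvalue equals the number of connected components. The single zero eigenvalue shows the graph is connected. The largest eigenvalue, 6, is at most the vertex count 6.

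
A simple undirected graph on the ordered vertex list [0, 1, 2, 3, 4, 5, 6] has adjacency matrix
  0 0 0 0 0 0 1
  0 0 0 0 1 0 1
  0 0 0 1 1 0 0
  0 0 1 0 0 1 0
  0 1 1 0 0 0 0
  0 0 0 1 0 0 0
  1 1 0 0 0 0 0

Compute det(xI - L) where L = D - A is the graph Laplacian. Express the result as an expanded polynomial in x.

Each diagonal entry of L is the vertex degree and each off-diagonal entry is -1 where an edge is present, 0 otherwise; in the order [0, 1, 2, 3, 4, 5, 6] the diagonal is [1, 2, 2, 2, 2, 1, 2]. L has integer entries, so p(x) = det(xI - L) has integer coefficients. Expanding the determinant yields x^7 - 12x^6 + 55x^5 - 120x^4 + 126x^3 - 56x^2 + 7x. The constant term is 0 because L is singular (the all-ones vector lies in its kernel). By the matrix-tree theorem the graph has (1/7) * product of the nonzero eigenvalues = 1 spanning tree.

x^7 - 12x^6 + 55x^5 - 120x^4 + 126x^3 - 56x^2 + 7x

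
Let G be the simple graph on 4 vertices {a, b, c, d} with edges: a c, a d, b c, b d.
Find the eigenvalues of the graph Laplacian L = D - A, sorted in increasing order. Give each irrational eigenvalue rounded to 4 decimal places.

[0, 2, 2, 4]

With the vertex order [a, b, c, d], the degrees are [2, 2, 2, 2], giving D = diag(2, 2, 2, 2) and L = D - A. The multiplicity of 0 as a Laplacian eigenvalue equals the number of connected components. The single zero eigenvalue shows the graph is connected. By the matrix-tree theorem the graph has (1/4) * product of the nonzero eigenvalues = 4 spanning trees.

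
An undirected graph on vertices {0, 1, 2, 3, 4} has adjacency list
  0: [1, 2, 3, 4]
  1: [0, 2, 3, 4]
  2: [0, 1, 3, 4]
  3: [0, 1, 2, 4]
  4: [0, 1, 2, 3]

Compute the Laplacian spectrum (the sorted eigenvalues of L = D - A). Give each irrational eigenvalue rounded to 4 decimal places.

[0, 5, 5, 5, 5]

With the vertex order [0, 1, 2, 3, 4], the degrees are [4, 4, 4, 4, 4], giving D = diag(4, 4, 4, 4, 4) and L = D - A. L is symmetric positive semidefinite, so every eigenvalue is real and nonnegative. By the matrix-tree theorem the graph has (1/5) * product of the nonzero eigenvalues = 125 spanning trees. The eigenvalues sum to 20, which equals trace(L) = 2|E|.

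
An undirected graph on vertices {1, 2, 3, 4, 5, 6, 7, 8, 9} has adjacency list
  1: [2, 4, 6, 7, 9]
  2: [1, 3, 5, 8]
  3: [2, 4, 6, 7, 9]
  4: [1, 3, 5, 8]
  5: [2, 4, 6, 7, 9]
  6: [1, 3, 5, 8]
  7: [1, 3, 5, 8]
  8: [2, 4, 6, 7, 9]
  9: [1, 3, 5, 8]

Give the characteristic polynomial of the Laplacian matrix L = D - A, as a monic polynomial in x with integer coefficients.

x^9 - 40x^8 + 690x^7 - 6720x^6 + 40485x^5 - 154704x^4 + 366560x^3 - 492800x^2 + 288000x

With the vertex order [1, 2, 3, 4, 5, 6, 7, 8, 9], the degrees are [5, 4, 5, 4, 5, 4, 4, 5, 4], giving D = diag(5, 4, 5, 4, 5, 4, 4, 5, 4) and L = D - A. The eigenvalues of L are [0, 4, 4, 4, 4, 5, 5, 5, 9]; the characteristic polynomial is the product of (x - lambda_i), which multiplies out to x^9 - 40x^8 + 690x^7 - 6720x^6 + 40485x^5 - 154704x^4 + 366560x^3 - 492800x^2 + 288000x. The constant term is 0 because L is singular (the all-ones vector lies in its kernel). By the matrix-tree theorem the graph has (1/9) * product of the nonzero eigenvalues = 32000 spanning trees. There is one zero in the spectrum, matching the 1 component.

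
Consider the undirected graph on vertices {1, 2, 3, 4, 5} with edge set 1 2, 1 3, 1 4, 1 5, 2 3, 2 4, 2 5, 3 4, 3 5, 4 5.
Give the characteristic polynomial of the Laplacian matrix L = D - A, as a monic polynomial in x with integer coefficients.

x^5 - 20x^4 + 150x^3 - 500x^2 + 625x

With the vertex order [1, 2, 3, 4, 5], the degrees are [4, 4, 4, 4, 4], giving D = diag(4, 4, 4, 4, 4) and L = D - A. The eigenvalues of L are [0, 5, 5, 5, 5]; the characteristic polynomial is the product of (x - lambda_i), which multiplies out to x^5 - 20x^4 + 150x^3 - 500x^2 + 625x. The constant term is 0 because L is singular (the all-ones vector lies in its kernel).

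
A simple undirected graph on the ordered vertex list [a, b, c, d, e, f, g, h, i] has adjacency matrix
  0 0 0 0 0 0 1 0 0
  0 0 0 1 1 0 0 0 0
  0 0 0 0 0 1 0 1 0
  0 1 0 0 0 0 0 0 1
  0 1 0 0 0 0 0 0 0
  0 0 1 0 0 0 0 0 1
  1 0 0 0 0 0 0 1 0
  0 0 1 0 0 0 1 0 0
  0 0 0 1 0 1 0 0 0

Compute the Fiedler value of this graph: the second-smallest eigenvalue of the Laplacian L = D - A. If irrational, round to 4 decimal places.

0.1206

With the vertex order [a, b, c, d, e, f, g, h, i], the degrees are [1, 2, 2, 2, 1, 2, 2, 2, 2], giving D = diag(1, 2, 2, 2, 1, 2, 2, 2, 2) and L = D - A. The smallest Laplacian eigenvalue is always 0. The next one, lambda_2 = 0.1206, measures how hard the graph is to disconnect: larger values mean better connectivity.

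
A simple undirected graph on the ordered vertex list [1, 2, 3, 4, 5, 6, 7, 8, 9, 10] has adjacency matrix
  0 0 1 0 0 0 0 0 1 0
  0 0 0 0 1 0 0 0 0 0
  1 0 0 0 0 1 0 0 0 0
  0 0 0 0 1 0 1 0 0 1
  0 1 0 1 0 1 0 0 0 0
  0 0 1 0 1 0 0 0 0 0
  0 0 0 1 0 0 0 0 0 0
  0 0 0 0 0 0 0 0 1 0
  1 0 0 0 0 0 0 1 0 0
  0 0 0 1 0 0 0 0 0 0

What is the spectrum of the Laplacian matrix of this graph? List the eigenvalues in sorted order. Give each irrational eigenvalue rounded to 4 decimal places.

[0, 0.1236, 0.4790, 0.7723, 1, 1.5904, 2.5350, 3.1669, 3.6885, 4.6442]

Each diagonal entry of L is the vertex degree and each off-diagonal entry is -1 where an edge is present, 0 otherwise; in the order [1, 2, 3, 4, 5, 6, 7, 8, 9, 10] the diagonal is [2, 1, 2, 3, 3, 2, 1, 1, 2, 1]. Since every row of L sums to 0, the all-ones vector is in the kernel and 0 is an eigenvalue. The single zero eigenvalue shows the graph is connected. The largest eigenvalue, 4.6442, is at most the vertex count 10. By the matrix-tree theorem the graph has (1/10) * product of the nonzero eigenvalues = 1 spanning tree.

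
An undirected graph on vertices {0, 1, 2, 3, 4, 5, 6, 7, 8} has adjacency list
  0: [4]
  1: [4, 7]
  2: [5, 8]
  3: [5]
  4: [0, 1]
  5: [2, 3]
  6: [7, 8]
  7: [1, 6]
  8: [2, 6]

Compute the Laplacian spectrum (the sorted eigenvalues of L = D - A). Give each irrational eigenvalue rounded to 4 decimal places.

Each diagonal entry of L is the vertex degree and each off-diagonal entry is -1 where an edge is present, 0 otherwise; in the order [0, 1, 2, 3, 4, 5, 6, 7, 8] the diagonal is [1, 2, 2, 1, 2, 2, 2, 2, 2]. The multiplicity of 0 as a Laplacian eigenvalue equals the number of connected components. The single zero eigenvalue shows the graph is connected.

[0, 0.1206, 0.4679, 1, 1.6527, 2.3473, 3, 3.5321, 3.8794]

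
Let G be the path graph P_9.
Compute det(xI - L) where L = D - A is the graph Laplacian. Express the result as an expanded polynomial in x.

The graph has 9 vertices and degree multiset [2, 2, 2, 2, 2, 2, 2, 1, 1]; D is the diagonal matrix of degrees and L = D - A. Computing det(xI - L) by cofactor expansion (or equivalently via sum-over-permutations) gives x^9 - 16x^8 + 105x^7 - 364x^6 + 715x^5 - 792x^4 + 462x^3 - 120x^2 + 9x. Since p(0) = det(-L) = 0, x divides p(x). The largest eigenvalue, 3.8794, is at most the vertex count 9.

x^9 - 16x^8 + 105x^7 - 364x^6 + 715x^5 - 792x^4 + 462x^3 - 120x^2 + 9x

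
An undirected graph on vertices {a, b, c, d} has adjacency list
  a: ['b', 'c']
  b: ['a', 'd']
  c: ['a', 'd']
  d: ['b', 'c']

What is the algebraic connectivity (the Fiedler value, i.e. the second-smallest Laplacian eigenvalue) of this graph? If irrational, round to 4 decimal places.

Each diagonal entry of L is the vertex degree and each off-diagonal entry is -1 where an edge is present, 0 otherwise; in the order [a, b, c, d] the diagonal is [2, 2, 2, 2]. The smallest Laplacian eigenvalue is always 0. The next one, lambda_2 = 2, measures how hard the graph is to disconnect: larger values mean better connectivity.

2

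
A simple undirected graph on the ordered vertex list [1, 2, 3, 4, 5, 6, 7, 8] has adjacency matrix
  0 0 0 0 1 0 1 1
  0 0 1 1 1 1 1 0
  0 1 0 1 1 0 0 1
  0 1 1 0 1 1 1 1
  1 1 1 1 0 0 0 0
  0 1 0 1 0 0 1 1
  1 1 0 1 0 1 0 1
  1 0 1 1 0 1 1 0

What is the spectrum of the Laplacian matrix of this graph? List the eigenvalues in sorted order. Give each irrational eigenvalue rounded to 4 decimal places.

[0, 2.7639, 3.0681, 4.4824, 5.5176, 6, 6.9319, 7.2361]

With the vertex order [1, 2, 3, 4, 5, 6, 7, 8], the degrees are [3, 5, 4, 6, 4, 4, 5, 5], giving D = diag(3, 5, 4, 6, 4, 4, 5, 5) and L = D - A. L is symmetric positive semidefinite, so every eigenvalue is real and nonnegative. The largest eigenvalue, 7.2361, is at most the vertex count 8. By the matrix-tree theorem the graph has (1/8) * product of the nonzero eigenvalues = 7890 spanning trees.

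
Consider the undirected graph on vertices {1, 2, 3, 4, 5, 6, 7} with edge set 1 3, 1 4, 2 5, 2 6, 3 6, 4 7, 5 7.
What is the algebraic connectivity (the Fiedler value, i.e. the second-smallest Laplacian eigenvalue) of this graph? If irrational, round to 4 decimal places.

0.7530

Each diagonal entry of L is the vertex degree and each off-diagonal entry is -1 where an edge is present, 0 otherwise; in the order [1, 2, 3, 4, 5, 6, 7] the diagonal is [2, 2, 2, 2, 2, 2, 2]. The sorted Laplacian eigenvalues are [0, 0.7530, 0.7530, 2.4450, 2.4450, 3.8019, 3.8019]; the algebraic connectivity is the second entry, 0.7530. By the matrix-tree theorem the graph has (1/7) * product of the nonzero eigenvalues = 7 spanning trees.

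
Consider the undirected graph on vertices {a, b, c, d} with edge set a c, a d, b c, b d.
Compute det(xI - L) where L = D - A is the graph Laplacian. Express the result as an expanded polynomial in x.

Each diagonal entry of L is the vertex degree and each off-diagonal entry is -1 where an edge is present, 0 otherwise; in the order [a, b, c, d] the diagonal is [2, 2, 2, 2]. The eigenvalues of L are [0, 2, 2, 4]; the characteristic polynomial is the product of (x - lambda_i), which multiplies out to x^4 - 8x^3 + 20x^2 - 16x. The constant term is 0 because L is singular (the all-ones vector lies in its kernel). The eigenvalues sum to 8, which equals trace(L) = 2|E|. The largest eigenvalue, 4, is at most the vertex count 4.

x^4 - 8x^3 + 20x^2 - 16x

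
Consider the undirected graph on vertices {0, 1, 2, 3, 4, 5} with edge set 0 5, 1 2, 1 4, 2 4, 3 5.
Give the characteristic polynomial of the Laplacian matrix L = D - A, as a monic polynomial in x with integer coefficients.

Reading degrees in the order [0, 1, 2, 3, 4, 5] gives [1, 2, 2, 1, 2, 2]; set D = diag(1, 2, 2, 1, 2, 2) and form L = D - A. The eigenvalues of L are [0, 0, 1, 3, 3, 3]; the characteristic polynomial is the product of (x - lambda_i), which multiplies out to x^6 - 10x^5 + 36x^4 - 54x^3 + 27x^2. The coefficient of x^5 equals -trace(L) = -10, matching the sum of degrees. The eigenvalues sum to 10, which equals trace(L) = 2|E|. The largest eigenvalue, 3, is at most the vertex count 6.

x^6 - 10x^5 + 36x^4 - 54x^3 + 27x^2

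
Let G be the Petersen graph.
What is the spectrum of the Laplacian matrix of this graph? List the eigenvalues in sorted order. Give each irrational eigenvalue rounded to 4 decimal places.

The graph has 10 vertices and degree multiset [3, 3, 3, 3, 3, 3, 3, 3, 3, 3]; D is the diagonal matrix of degrees and L = D - A. Diagonalising L (or applying a numerical eigensolver to the 10x10 matrix) gives the spectrum above. The single zero eigenvalue shows the graph is connected. The eigenvalues sum to 30, which equals trace(L) = 2|E|. There is one zero in the spectrum, matching the 1 component.

[0, 2, 2, 2, 2, 2, 5, 5, 5, 5]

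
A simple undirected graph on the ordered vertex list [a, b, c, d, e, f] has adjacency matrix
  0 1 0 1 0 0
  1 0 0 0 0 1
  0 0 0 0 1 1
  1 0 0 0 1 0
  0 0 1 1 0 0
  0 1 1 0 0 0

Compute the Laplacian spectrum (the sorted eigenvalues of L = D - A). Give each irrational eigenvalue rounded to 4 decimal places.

[0, 1, 1, 3, 3, 4]

Each diagonal entry of L is the vertex degree and each off-diagonal entry is -1 where an edge is present, 0 otherwise; in the order [a, b, c, d, e, f] the diagonal is [2, 2, 2, 2, 2, 2]. The multiplicity of 0 as a Laplacian eigenvalue equals the number of connected components. The eigenvalues sum to 12, which equals trace(L) = 2|E|.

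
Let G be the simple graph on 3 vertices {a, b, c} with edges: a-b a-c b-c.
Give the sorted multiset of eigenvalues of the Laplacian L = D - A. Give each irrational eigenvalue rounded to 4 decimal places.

Each diagonal entry of L is the vertex degree and each off-diagonal entry is -1 where an edge is present, 0 otherwise; in the order [a, b, c] the diagonal is [2, 2, 2]. L is symmetric positive semidefinite, so every eigenvalue is real and nonnegative. The eigenvalues sum to 6, which equals trace(L) = 2|E|. The largest eigenvalue, 3, is at most the vertex count 3.

[0, 3, 3]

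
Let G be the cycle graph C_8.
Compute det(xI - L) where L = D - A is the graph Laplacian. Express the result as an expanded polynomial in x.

The graph has 8 vertices and degree multiset [2, 2, 2, 2, 2, 2, 2, 2]; D is the diagonal matrix of degrees and L = D - A. L has integer entries, so p(x) = det(xI - L) has integer coefficients. Expanding the determinant yields x^8 - 16x^7 + 104x^6 - 352x^5 + 660x^4 - 672x^3 + 336x^2 - 64x. Since p(0) = det(-L) = 0, x divides p(x). The largest eigenvalue, 4, is at most the vertex count 8.

x^8 - 16x^7 + 104x^6 - 352x^5 + 660x^4 - 672x^3 + 336x^2 - 64x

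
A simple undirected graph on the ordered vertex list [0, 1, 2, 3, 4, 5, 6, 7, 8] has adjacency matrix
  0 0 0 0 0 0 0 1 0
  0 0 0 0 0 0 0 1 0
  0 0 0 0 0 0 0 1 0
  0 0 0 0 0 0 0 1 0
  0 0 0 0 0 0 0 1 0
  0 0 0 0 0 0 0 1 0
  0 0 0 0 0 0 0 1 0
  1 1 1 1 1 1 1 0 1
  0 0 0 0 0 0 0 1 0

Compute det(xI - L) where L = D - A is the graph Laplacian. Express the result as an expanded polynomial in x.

Each diagonal entry of L is the vertex degree and each off-diagonal entry is -1 where an edge is present, 0 otherwise; in the order [0, 1, 2, 3, 4, 5, 6, 7, 8] the diagonal is [1, 1, 1, 1, 1, 1, 1, 8, 1]. L has integer entries, so p(x) = det(xI - L) has integer coefficients. Expanding the determinant yields x^9 - 16x^8 + 84x^7 - 224x^6 + 350x^5 - 336x^4 + 196x^3 - 64x^2 + 9x. The coefficient of x^8 equals -trace(L) = -16, matching the sum of degrees. The eigenvalues sum to 16, which equals trace(L) = 2|E|. The largest eigenvalue, 9, is at most the vertex count 9.

x^9 - 16x^8 + 84x^7 - 224x^6 + 350x^5 - 336x^4 + 196x^3 - 64x^2 + 9x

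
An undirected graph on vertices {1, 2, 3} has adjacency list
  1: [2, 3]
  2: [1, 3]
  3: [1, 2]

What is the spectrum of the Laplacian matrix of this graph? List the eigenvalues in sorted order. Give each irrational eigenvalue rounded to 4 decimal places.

With the vertex order [1, 2, 3], the degrees are [2, 2, 2], giving D = diag(2, 2, 2) and L = D - A. The multiplicity of 0 as a Laplacian eigenvalue equals the number of connected components. The single zero eigenvalue shows the graph is connected. By the matrix-tree theorem the graph has (1/3) * product of the nonzero eigenvalues = 3 spanning trees.

[0, 3, 3]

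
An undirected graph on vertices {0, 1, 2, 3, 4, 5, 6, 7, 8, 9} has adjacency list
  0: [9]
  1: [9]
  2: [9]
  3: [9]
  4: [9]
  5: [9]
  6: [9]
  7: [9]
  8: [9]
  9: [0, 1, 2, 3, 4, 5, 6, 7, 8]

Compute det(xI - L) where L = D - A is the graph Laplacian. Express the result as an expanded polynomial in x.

Reading degrees in the order [0, 1, 2, 3, 4, 5, 6, 7, 8, 9] gives [1, 1, 1, 1, 1, 1, 1, 1, 1, 9]; set D = diag(1, 1, 1, 1, 1, 1, 1, 1, 1, 9) and form L = D - A. Computing det(xI - L) by cofactor expansion (or equivalently via sum-over-permutations) gives x^10 - 18x^9 + 108x^8 - 336x^7 + 630x^6 - 756x^5 + 588x^4 - 288x^3 + 81x^2 - 10x. The constant term is 0 because L is singular (the all-ones vector lies in its kernel). There is one zero in the spectrum, matching the 1 component. By the matrix-tree theorem the graph has (1/10) * product of the nonzero eigenvalues = 1 spanning tree.

x^10 - 18x^9 + 108x^8 - 336x^7 + 630x^6 - 756x^5 + 588x^4 - 288x^3 + 81x^2 - 10x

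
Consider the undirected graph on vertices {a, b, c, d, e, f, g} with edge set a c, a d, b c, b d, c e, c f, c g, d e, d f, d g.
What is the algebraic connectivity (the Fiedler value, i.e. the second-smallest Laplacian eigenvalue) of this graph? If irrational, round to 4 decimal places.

Reading degrees in the order [a, b, c, d, e, f, g] gives [2, 2, 5, 5, 2, 2, 2]; set D = diag(2, 2, 5, 5, 2, 2, 2) and form L = D - A. Computing the eigenvalues of L and sorting gives [0, 2, 2, 2, 2, 5, 7]. The Fiedler value lambda_2 = 2 is strictly positive, so the graph is connected. The eigenvalues sum to 20, which equals trace(L) = 2|E|.

2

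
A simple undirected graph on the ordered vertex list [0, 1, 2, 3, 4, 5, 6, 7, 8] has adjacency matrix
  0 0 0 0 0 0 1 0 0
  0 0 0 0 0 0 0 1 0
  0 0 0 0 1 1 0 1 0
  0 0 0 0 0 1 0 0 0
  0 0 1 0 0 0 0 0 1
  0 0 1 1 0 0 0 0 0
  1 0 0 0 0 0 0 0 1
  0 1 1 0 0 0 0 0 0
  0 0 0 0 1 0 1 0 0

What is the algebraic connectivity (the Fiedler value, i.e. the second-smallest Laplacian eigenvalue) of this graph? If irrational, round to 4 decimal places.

0.1708

With the vertex order [0, 1, 2, 3, 4, 5, 6, 7, 8], the degrees are [1, 1, 3, 1, 2, 2, 2, 2, 2], giving D = diag(1, 1, 3, 1, 2, 2, 2, 2, 2) and L = D - A. Computing the eigenvalues of L and sorting gives [0, 0.1708, 0.3820, 0.8503, 1.6761, 2.4165, 2.6180, 3.4421, 4.4442]. The Fiedler value lambda_2 = 0.1708 is strictly positive, so the graph is connected. The eigenvalues sum to 16, which equals trace(L) = 2|E|. By the matrix-tree theorem the graph has (1/9) * product of the nonzero eigenvalues = 1 spanning tree.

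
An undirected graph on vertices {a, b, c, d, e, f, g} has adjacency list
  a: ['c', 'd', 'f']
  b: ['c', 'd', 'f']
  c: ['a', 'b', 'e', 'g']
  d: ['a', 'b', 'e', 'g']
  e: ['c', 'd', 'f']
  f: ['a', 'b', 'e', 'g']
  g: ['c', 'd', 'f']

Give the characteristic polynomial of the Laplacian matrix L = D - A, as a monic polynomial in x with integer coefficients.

x^7 - 24x^6 + 234x^5 - 1192x^4 + 3357x^3 - 4968x^2 + 3024x

Each diagonal entry of L is the vertex degree and each off-diagonal entry is -1 where an edge is present, 0 otherwise; in the order [a, b, c, d, e, f, g] the diagonal is [3, 3, 4, 4, 3, 4, 3]. L has integer entries, so p(x) = det(xI - L) has integer coefficients. Expanding the determinant yields x^7 - 24x^6 + 234x^5 - 1192x^4 + 3357x^3 - 4968x^2 + 3024x. Since p(0) = det(-L) = 0, x divides p(x). There is one zero in the spectrum, matching the 1 component.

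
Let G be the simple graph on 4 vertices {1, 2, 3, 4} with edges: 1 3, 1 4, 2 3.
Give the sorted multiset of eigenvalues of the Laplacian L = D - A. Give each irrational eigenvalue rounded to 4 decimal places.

[0, 0.5858, 2, 3.4142]

Reading degrees in the order [1, 2, 3, 4] gives [2, 1, 2, 1]; set D = diag(2, 1, 2, 1) and form L = D - A. Diagonalising L (or applying a numerical eigensolver to the 4x4 matrix) gives the spectrum above. The single zero eigenvalue shows the graph is connected. By the matrix-tree theorem the graph has (1/4) * product of the nonzero eigenvalues = 1 spanning tree.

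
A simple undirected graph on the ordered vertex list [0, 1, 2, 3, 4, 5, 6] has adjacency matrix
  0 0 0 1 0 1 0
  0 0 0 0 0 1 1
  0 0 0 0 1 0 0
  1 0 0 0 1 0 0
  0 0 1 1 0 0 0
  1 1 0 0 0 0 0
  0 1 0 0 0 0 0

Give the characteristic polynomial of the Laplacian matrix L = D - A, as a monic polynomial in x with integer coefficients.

x^7 - 12x^6 + 55x^5 - 120x^4 + 126x^3 - 56x^2 + 7x

Each diagonal entry of L is the vertex degree and each off-diagonal entry is -1 where an edge is present, 0 otherwise; in the order [0, 1, 2, 3, 4, 5, 6] the diagonal is [2, 2, 1, 2, 2, 2, 1]. L has integer entries, so p(x) = det(xI - L) has integer coefficients. Expanding the determinant yields x^7 - 12x^6 + 55x^5 - 120x^4 + 126x^3 - 56x^2 + 7x. The coefficient of x^6 equals -trace(L) = -12, matching the sum of degrees. The eigenvalues sum to 12, which equals trace(L) = 2|E|.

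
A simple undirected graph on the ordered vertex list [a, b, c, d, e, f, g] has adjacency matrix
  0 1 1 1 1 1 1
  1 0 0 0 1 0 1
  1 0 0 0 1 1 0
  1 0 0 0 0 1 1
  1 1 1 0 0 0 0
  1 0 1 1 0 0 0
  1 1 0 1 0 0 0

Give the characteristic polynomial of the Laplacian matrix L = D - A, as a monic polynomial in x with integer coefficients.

Each diagonal entry of L is the vertex degree and each off-diagonal entry is -1 where an edge is present, 0 otherwise; in the order [a, b, c, d, e, f, g] the diagonal is [6, 3, 3, 3, 3, 3, 3]. L has integer entries, so p(x) = det(xI - L) has integer coefficients. Expanding the determinant yields x^7 - 24x^6 + 231x^5 - 1140x^4 + 3036x^3 - 4128x^2 + 2240x. The constant term is 0 because L is singular (the all-ones vector lies in its kernel). There is one zero in the spectrum, matching the 1 component.

x^7 - 24x^6 + 231x^5 - 1140x^4 + 3036x^3 - 4128x^2 + 2240x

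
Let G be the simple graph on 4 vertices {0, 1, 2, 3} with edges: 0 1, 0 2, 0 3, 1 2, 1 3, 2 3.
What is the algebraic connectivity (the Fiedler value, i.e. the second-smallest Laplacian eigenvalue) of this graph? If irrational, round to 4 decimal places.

With the vertex order [0, 1, 2, 3], the degrees are [3, 3, 3, 3], giving D = diag(3, 3, 3, 3) and L = D - A. Computing the eigenvalues of L and sorting gives [0, 4, 4, 4]. The Fiedler value lambda_2 = 4 is strictly positive, so the graph is connected. By the matrix-tree theorem the graph has (1/4) * product of the nonzero eigenvalues = 16 spanning trees. There is one zero in the spectrum, matching the 1 component.

4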